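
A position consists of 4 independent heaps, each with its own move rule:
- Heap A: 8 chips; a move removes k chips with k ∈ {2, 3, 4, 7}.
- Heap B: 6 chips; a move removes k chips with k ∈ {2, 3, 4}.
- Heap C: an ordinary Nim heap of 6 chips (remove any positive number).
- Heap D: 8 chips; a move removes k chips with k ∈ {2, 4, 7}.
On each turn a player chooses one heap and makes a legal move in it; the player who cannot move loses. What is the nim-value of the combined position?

For heap A, compute g(0), g(1), … with moves {2, 3, 4, 7}:
g(0) = mex{} = 0
g(1) = mex{} = 0
g(2) = mex{0} = 1
g(3) = mex{0} = 1
g(4) = mex{0,1} = 2
g(5) = mex{0,1} = 2
g(6) = mex{1,2} = 0
g(7) = mex{0,1,2} = 3
g(8) = mex{0,2} = 1
So g(8) = 1.
For heap B, compute g(0), g(1), … with moves {2, 3, 4}:
g(0) = mex{} = 0
g(1) = mex{} = 0
g(2) = mex{0} = 1
g(3) = mex{0} = 1
g(4) = mex{0,1} = 2
g(5) = mex{0,1} = 2
g(6) = mex{1,2} = 0
So g(6) = 0.
Heap C is a plain Nim heap of size 6, so its Grundy value is 6.
Grundy values for heap D (subtraction set {2, 4, 7}):
k:     0  1  2  3  4  5  6  7  8
g(k):  0  0  1  1  2  2  0  3  1
So g(8) = 1.
The value of a disjunctive sum is the nim-sum of the parts.
Combined value = 1 ⊕ 0 ⊕ 6 ⊕ 1 = 6.

6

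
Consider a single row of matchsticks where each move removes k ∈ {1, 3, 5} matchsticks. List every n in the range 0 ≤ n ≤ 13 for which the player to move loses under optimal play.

0, 2, 4, 6, 8, 10, 12

Grundy values for subtraction set {1, 3, 5}:
k:     0  1  2  3  4  5  6  7  8  9 10 11 12 13
g(k):  0  1  0  1  0  1  0  1  0  1  0  1  0  1
The P-positions (g = 0) in 0..13 are 0, 2, 4, 6, 8, 10, 12.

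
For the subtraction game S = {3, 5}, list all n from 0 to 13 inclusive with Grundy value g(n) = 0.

0, 1, 2, 8, 9, 10

Grundy values for subtraction set {3, 5}:
k:     0  1  2  3  4  5  6  7  8  9 10 11 12 13
g(k):  0  0  0  1  1  1  2  2  0  0  0  1  1  1
The P-positions (g = 0) in 0..13 are 0, 1, 2, 8, 9, 10.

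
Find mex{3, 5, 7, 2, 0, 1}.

4

The values 0, 1, 2, 3 are all present; 4 is the first non-negative integer missing from the set.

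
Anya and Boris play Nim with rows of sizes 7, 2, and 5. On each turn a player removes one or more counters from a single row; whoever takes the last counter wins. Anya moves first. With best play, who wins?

Compute the nim-sum pairwise:
7 ^ 2 = 5
5 ^ 5 = 0
The nim-sum is 0, so this is a P-position: the player to move is in a losing position under optimal play; Anya is about to move from it and so loses — Boris wins.

Boris wins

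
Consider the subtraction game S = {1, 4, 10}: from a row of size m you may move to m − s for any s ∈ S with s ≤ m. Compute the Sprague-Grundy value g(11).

2

Grundy values for subtraction set {1, 4, 10}:
g(0) = mex{} = 0
g(1) = mex{0} = 1
g(2) = mex{1} = 0
g(3) = mex{0} = 1
g(4) = mex{0,1} = 2
g(5) = mex{1,2} = 0
g(6) = mex{0} = 1
g(7) = mex{1} = 0
g(8) = mex{0,2} = 1
g(9) = mex{0,1} = 2
g(10) = mex{0,1,2} = 3
g(11) = mex{0,1,3} = 2
So g(11) = 2.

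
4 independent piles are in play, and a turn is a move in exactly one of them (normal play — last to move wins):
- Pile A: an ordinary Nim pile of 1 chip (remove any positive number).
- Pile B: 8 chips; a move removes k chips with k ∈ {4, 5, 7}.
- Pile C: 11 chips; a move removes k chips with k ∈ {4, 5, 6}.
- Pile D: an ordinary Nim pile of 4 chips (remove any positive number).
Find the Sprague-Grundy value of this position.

Pile A is a plain Nim pile of size 1, so its Grundy value is 1.
Build the Grundy sequence for pile B with g(k) = mex{g(k−s) : s ∈ {4, 5, 7}, s ≤ k}:
k:     0  1  2  3  4  5  6  7  8
g(k):  0  0  0  0  1  1  1  1  2
So g(8) = 2.
Grundy values for pile C (subtraction set {4, 5, 6}):
g(0) = mex{} = 0
g(1) = mex{} = 0
g(2) = mex{} = 0
g(3) = mex{} = 0
g(4) = mex{0} = 1
g(5) = mex{0} = 1
g(6) = mex{0} = 1
g(7) = mex{0} = 1
g(8) = mex{0,1} = 2
g(9) = mex{0,1} = 2
g(10) = mex{1} = 0
g(11) = mex{1} = 0
So g(11) = 0.
Pile D is a plain Nim pile of size 4, so its Grundy value is 4.
By the Sprague-Grundy theorem, the Grundy value of a sum of independent games is the XOR of the component values.
Combined value = 1 ⊕ 2 ⊕ 0 ⊕ 4 = 7.

7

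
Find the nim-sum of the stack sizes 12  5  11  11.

Compute the nim-sum pairwise:
12 XOR 5 = 9
9 XOR 11 = 2
2 XOR 11 = 9

9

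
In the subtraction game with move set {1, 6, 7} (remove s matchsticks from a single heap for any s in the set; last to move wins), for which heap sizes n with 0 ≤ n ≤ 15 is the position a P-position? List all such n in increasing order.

Build the Grundy sequence with g(k) = mex{g(k−s) : s ∈ {1, 6, 7}, s ≤ k}:
k:     0  1  2  3  4  5  6  7  8  9 10 11 12 13 14 15
g(k):  0  1  0  1  0  1  2  3  2  3  2  3  0  1  0  1
The P-positions (g = 0) in 0..15 are 0, 2, 4, 12, 14.

0, 2, 4, 12, 14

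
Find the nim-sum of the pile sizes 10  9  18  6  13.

26

Compute the nim-sum pairwise:
10 XOR 9 = 3
3 XOR 18 = 17
17 XOR 6 = 23
23 XOR 13 = 26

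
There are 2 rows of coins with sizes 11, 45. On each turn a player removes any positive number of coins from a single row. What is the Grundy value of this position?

Nim-sum: 11 XOR 45 = 38.

38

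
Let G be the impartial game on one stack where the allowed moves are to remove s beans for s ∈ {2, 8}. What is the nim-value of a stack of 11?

Grundy values for subtraction set {2, 8}:
g(0) = mex{} = 0
g(1) = mex{} = 0
g(2) = mex{0} = 1
g(3) = mex{0} = 1
g(4) = mex{1} = 0
g(5) = mex{1} = 0
g(6) = mex{0} = 1
g(7) = mex{0} = 1
g(8) = mex{0,1} = 2
g(9) = mex{0,1} = 2
g(10) = mex{1,2} = 0
g(11) = mex{1,2} = 0
So g(11) = 0.

0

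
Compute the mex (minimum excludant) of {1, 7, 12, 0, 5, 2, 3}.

4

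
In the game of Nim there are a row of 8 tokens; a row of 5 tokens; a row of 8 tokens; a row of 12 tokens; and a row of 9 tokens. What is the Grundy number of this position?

0

Nim-sum: 8 XOR 5 XOR 8 XOR 12 XOR 9 = 0.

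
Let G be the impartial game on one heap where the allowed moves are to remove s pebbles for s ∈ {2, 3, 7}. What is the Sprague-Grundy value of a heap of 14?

2

Build the Grundy sequence with g(k) = mex{g(k−s) : s ∈ {2, 3, 7}, s ≤ k}:
g(0) = mex{} = 0
g(1) = mex{} = 0
g(2) = mex{0} = 1
g(3) = mex{0} = 1
g(4) = mex{0,1} = 2
g(5) = mex{1} = 0
g(6) = mex{1,2} = 0
g(7) = mex{0,2} = 1
g(8) = mex{0} = 1
g(9) = mex{0,1} = 2
g(10) = mex{1} = 0
g(11) = mex{1,2} = 0
g(12) = mex{0,2} = 1
g(13) = mex{0} = 1
g(14) = mex{0,1} = 2
So g(14) = 2.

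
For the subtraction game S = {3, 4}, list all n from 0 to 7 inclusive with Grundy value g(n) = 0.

0, 1, 2, 7

Grundy values for subtraction set {3, 4}:
g(0) = mex{} = 0
g(1) = mex{} = 0
g(2) = mex{} = 0
g(3) = mex{0} = 1
g(4) = mex{0} = 1
g(5) = mex{0} = 1
g(6) = mex{0,1} = 2
g(7) = mex{1} = 0
The P-positions (g = 0) in 0..7 are 0, 1, 2, 7.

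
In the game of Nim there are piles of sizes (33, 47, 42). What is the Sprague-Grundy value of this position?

36

Compute the nim-sum pairwise:
33 XOR 47 = 14
14 XOR 42 = 36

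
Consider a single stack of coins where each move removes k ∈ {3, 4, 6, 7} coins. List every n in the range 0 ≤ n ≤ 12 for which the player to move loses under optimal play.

Build the Grundy sequence with g(k) = mex{g(k−s) : s ∈ {3, 4, 6, 7}, s ≤ k}:
k:     0  1  2  3  4  5  6  7  8  9 10 11 12
g(k):  0  0  0  1  1  1  2  2  2  3  0  0  0
The P-positions (g = 0) in 0..12 are 0, 1, 2, 10, 11, 12.

0, 1, 2, 10, 11, 12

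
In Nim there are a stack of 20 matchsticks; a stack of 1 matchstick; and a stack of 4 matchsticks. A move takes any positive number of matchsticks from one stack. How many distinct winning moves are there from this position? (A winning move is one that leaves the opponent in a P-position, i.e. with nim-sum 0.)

1

Compute the nim-sum pairwise:
20 ^ 1 = 21
21 ^ 4 = 17
The overall nim-sum is X = 17. A stack of size p has a winning move iff p XOR X < p (reduce it to p XOR X).
  20: 20 XOR 17 = 5 < 20 — winning move (to 5).
  1: 1 XOR 17 = 16 ≥ 1 — no move.
  4: 4 XOR 17 = 21 ≥ 4 — no move.
That gives 1 winning move.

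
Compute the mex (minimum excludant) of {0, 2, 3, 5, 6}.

1

0 is in the set but 1 is not, so the mex is 1.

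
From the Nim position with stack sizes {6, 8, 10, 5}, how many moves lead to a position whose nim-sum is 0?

Nim-sum: 6 ⊕ 8 ⊕ 10 ⊕ 5 = 1.
The overall nim-sum is X = 1. A stack of size p has a winning move iff p XOR X < p (reduce it to p XOR X).
  6: 6 XOR 1 = 7 ≥ 6 — no move.
  8: 8 XOR 1 = 9 ≥ 8 — no move.
  10: 10 XOR 1 = 11 ≥ 10 — no move.
  5: 5 XOR 1 = 4 < 5 — winning move (to 4).
That gives 1 winning move.

1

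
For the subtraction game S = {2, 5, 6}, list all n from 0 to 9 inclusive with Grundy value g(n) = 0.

0, 1, 4, 8

Grundy values for subtraction set {2, 5, 6}:
k:     0  1  2  3  4  5  6  7  8  9
g(k):  0  0  1  1  0  2  1  3  0  2
The P-positions (g = 0) in 0..9 are 0, 1, 4, 8.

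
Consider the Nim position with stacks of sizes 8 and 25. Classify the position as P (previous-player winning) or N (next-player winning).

Write each in binary and XOR column by column:
  01000  (8)
  11001  (25)
  -----
  10001  (17)
The nim-sum is 17 ≠ 0, so this is an N-position: the player to move can win.

N-position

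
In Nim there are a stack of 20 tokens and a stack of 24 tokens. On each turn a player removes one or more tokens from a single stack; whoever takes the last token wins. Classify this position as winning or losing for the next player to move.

Winning position

Compute the nim-sum pairwise:
20 XOR 24 = 12
The nim-sum is 12 ≠ 0, so this is an N-position: the player to move can win.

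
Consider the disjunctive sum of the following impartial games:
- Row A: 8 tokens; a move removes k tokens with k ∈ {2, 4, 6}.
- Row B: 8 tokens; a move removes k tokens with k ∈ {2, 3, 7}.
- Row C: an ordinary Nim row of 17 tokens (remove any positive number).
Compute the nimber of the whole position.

16

Build the Grundy sequence for row A with g(k) = mex{g(k−s) : s ∈ {2, 4, 6}, s ≤ k}:
k:     0  1  2  3  4  5  6  7  8
g(k):  0  0  1  1  2  2  3  3  0
So g(8) = 0.
Build the Grundy sequence for row B with g(k) = mex{g(k−s) : s ∈ {2, 3, 7}, s ≤ k}:
k:     0  1  2  3  4  5  6  7  8
g(k):  0  0  1  1  2  0  0  1  1
So g(8) = 1.
Row C is a plain Nim row of size 17, so its Grundy value is 17.
The value of a disjunctive sum is the nim-sum of the parts.
Combined value = 0 XOR 1 XOR 17 = 16.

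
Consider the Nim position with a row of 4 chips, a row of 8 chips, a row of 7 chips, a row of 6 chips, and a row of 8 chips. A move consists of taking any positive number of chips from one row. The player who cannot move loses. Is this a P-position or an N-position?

N-position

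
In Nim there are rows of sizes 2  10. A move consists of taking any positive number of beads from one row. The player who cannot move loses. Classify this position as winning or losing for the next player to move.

Compute the nim-sum pairwise:
2 ⊕ 10 = 8
The nim-sum is 8 ≠ 0, so this is an N-position: the player to move can win.

Winning position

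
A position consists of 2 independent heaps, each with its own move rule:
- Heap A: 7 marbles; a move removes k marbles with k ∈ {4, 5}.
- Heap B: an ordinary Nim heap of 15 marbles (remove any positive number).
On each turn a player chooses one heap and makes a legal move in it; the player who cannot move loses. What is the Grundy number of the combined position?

Grundy values for heap A (subtraction set {4, 5}):
k:     0  1  2  3  4  5  6  7
g(k):  0  0  0  0  1  1  1  1
So g(7) = 1.
Heap B is a plain Nim heap of size 15, so its Grundy value is 15.
By the Sprague-Grundy theorem, the Grundy value of a sum of independent games is the XOR of the component values.
Combined value = 1 XOR 15 = 14.

14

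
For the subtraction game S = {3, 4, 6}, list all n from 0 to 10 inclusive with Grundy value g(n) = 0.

0, 1, 2, 9, 10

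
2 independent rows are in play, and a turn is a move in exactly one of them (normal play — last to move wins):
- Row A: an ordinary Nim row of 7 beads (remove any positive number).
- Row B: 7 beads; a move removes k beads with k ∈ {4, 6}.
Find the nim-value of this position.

Row A is a plain Nim row of size 7, so its Grundy value is 7.
For row B, compute g(0), g(1), … with moves {4, 6}:
k:     0  1  2  3  4  5  6  7
g(k):  0  0  0  0  1  1  1  1
So g(7) = 1.
By the Sprague-Grundy theorem, the Grundy value of a sum of independent games is the XOR of the component values.
Combined value = 7 XOR 1 = 6.

6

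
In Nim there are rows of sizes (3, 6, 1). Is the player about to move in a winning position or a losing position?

Winning position

Bitwise XOR of the heap sizes:
  011  (3)
  110  (6)
  001  (1)
  ---
  100  (4)
The nim-sum is 4 ≠ 0, so this is an N-position: the player to move can win.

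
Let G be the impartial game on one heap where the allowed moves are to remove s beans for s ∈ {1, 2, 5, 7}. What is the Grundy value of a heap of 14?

Grundy values for subtraction set {1, 2, 5, 7}:
k:     0  1  2  3  4  5  6  7  8  9 10 11 12 13 14
g(k):  0  1  2  0  1  2  0  1  2  0  1  2  0  1  2
So g(14) = 2.

2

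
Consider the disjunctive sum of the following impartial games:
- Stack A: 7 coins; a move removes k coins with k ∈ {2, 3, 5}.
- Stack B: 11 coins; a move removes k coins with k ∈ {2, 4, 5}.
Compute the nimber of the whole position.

For stack A, compute g(0), g(1), … with moves {2, 3, 5}:
k:     0  1  2  3  4  5  6  7
g(k):  0  0  1  1  2  2  3  0
So g(7) = 0.
Build the Grundy sequence for stack B with g(k) = mex{g(k−s) : s ∈ {2, 4, 5}, s ≤ k}:
k:     0  1  2  3  4  5  6  7  8  9 10 11
g(k):  0  0  1  1  2  2  3  0  0  1  1  2
So g(11) = 2.
The value of a disjunctive sum is the nim-sum of the parts.
Combined value = 0 XOR 2 = 2.

2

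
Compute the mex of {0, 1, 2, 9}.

3

The values 0, 1, 2 are all present; 3 is the first non-negative integer missing from the set.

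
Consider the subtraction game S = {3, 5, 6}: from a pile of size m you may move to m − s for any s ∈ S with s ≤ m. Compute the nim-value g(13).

1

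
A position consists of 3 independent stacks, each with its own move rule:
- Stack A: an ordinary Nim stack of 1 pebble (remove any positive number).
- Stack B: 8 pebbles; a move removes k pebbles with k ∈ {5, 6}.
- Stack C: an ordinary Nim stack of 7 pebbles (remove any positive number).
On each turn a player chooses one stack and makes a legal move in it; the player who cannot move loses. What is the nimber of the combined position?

7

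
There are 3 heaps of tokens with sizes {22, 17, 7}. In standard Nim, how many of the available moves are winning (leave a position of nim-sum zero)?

0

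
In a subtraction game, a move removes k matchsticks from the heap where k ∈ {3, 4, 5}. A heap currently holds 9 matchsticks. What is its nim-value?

Build the Grundy sequence with g(k) = mex{g(k−s) : s ∈ {3, 4, 5}, s ≤ k}:
g(0) = mex{} = 0
g(1) = mex{} = 0
g(2) = mex{} = 0
g(3) = mex{0} = 1
g(4) = mex{0} = 1
g(5) = mex{0} = 1
g(6) = mex{0,1} = 2
g(7) = mex{0,1} = 2
g(8) = mex{1} = 0
g(9) = mex{1,2} = 0
So g(9) = 0.

0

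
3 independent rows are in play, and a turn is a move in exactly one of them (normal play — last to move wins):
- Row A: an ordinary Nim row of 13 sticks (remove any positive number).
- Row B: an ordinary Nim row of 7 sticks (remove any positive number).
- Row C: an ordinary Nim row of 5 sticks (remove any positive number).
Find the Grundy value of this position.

Row A is a plain Nim row of size 13, so its Grundy value is 13.
Row B is a plain Nim row of size 7, so its Grundy value is 7.
Row C is a plain Nim row of size 5, so its Grundy value is 5.
The value of a disjunctive sum is the nim-sum of the parts.
Combined value = 13 XOR 7 XOR 5 = 15.

15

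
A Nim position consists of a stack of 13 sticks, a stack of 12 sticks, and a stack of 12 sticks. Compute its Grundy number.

Nim-sum: 13 XOR 12 XOR 12 = 13.

13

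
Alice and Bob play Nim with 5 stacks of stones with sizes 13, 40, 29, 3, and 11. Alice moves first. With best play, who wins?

Alice wins

Compute the nim-sum pairwise:
13 ^ 40 = 37
37 ^ 29 = 56
56 ^ 3 = 59
59 ^ 11 = 48
The nim-sum is 48 ≠ 0, so this is an N-position: the player to move can win; Alice has a winning move.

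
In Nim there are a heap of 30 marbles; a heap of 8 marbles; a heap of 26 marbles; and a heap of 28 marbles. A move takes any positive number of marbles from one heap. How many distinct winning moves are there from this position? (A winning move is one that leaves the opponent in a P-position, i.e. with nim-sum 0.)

3

In binary:
  11110  (30)
  01000  (8)
  11010  (26)
  11100  (28)
  -----
  10000  (16)
The overall nim-sum is X = 16. A heap of size p has a winning move iff p XOR X < p (reduce it to p XOR X).
  30: 30 XOR 16 = 14 < 30 — winning move (to 14).
  8: 8 XOR 16 = 24 ≥ 8 — no move.
  26: 26 XOR 16 = 10 < 26 — winning move (to 10).
  28: 28 XOR 16 = 12 < 28 — winning move (to 12).
That gives 3 winning moves.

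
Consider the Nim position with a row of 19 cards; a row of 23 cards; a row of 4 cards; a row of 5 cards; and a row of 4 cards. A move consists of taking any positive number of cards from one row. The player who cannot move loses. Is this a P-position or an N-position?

N-position

Compute the nim-sum pairwise:
19 ^ 23 = 4
4 ^ 4 = 0
0 ^ 5 = 5
5 ^ 4 = 1
The nim-sum is 1 ≠ 0, so this is an N-position: the player to move can win.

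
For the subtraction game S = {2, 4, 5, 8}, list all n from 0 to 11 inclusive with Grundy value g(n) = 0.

0, 1, 7, 10

Grundy values for subtraction set {2, 4, 5, 8}:
k:     0  1  2  3  4  5  6  7  8  9 10 11
g(k):  0  0  1  1  2  2  3  0  4  1  0  2
The P-positions (g = 0) in 0..11 are 0, 1, 7, 10.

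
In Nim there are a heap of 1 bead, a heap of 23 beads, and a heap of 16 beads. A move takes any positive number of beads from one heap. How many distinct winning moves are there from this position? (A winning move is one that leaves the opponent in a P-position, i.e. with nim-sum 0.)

1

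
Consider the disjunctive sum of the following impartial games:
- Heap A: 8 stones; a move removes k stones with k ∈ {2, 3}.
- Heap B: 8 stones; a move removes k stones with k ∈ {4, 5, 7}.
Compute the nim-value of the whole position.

Build the Grundy sequence for heap A with g(k) = mex{g(k−s) : s ∈ {2, 3}, s ≤ k}:
g(0) = mex{} = 0
g(1) = mex{} = 0
g(2) = mex{0} = 1
g(3) = mex{0} = 1
g(4) = mex{0,1} = 2
g(5) = mex{1} = 0
g(6) = mex{1,2} = 0
g(7) = mex{0,2} = 1
g(8) = mex{0} = 1
So g(8) = 1.
Grundy values for heap B (subtraction set {4, 5, 7}):
k:     0  1  2  3  4  5  6  7  8
g(k):  0  0  0  0  1  1  1  1  2
So g(8) = 2.
By the Sprague-Grundy theorem, the Grundy value of a sum of independent games is the XOR of the component values.
Combined value = 1 XOR 2 = 3.

3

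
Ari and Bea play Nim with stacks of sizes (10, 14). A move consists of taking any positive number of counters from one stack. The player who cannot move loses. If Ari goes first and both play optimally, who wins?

Nim-sum: 10 ^ 14 = 4.
The nim-sum is 4 ≠ 0, so this is an N-position: the player to move can win; Ari has a winning move.

Ari wins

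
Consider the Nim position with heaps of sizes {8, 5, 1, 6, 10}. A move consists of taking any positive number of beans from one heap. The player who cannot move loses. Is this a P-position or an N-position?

P-position

Compute the nim-sum pairwise:
8 ⊕ 5 = 13
13 ⊕ 1 = 12
12 ⊕ 6 = 10
10 ⊕ 10 = 0
The nim-sum is 0, so this is a P-position: the player to move is in a losing position under optimal play.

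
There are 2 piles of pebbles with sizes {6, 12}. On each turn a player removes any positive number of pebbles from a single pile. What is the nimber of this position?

10

Compute the nim-sum pairwise:
6 ^ 12 = 10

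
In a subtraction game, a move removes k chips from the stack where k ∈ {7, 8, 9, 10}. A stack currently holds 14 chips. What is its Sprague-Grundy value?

2

Grundy values for subtraction set {7, 8, 9, 10}:
g(0) = mex{} = 0
g(1) = mex{} = 0
g(2) = mex{} = 0
g(3) = mex{} = 0
g(4) = mex{} = 0
g(5) = mex{} = 0
g(6) = mex{} = 0
g(7) = mex{0} = 1
g(8) = mex{0} = 1
g(9) = mex{0} = 1
g(10) = mex{0} = 1
g(11) = mex{0} = 1
g(12) = mex{0} = 1
g(13) = mex{0} = 1
g(14) = mex{0,1} = 2
So g(14) = 2.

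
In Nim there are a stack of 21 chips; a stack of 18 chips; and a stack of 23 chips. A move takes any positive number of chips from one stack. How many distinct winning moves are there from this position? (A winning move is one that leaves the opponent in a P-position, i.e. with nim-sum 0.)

3

Compute the nim-sum pairwise:
21 ^ 18 = 7
7 ^ 23 = 16
The overall nim-sum is X = 16. A stack of size p has a winning move iff p XOR X < p (reduce it to p XOR X).
  21: 21 XOR 16 = 5 < 21 — winning move (to 5).
  18: 18 XOR 16 = 2 < 18 — winning move (to 2).
  23: 23 XOR 16 = 7 < 23 — winning move (to 7).
That gives 3 winning moves.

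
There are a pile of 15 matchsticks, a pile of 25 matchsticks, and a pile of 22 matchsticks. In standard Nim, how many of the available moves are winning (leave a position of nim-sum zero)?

0

Compute the nim-sum pairwise:
15 ⊕ 25 = 22
22 ⊕ 22 = 0
The nim-sum is already 0, so every move leaves a nonzero nim-sum — there are no winning moves.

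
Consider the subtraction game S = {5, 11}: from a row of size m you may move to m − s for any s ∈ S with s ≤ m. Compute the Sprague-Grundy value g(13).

Compute g(0), g(1), … for moves {5, 11}:
k:     0  1  2  3  4  5  6  7  8  9 10 11 12 13
g(k):  0  0  0  0  0  1  1  1  1  1  0  2  2  2
So g(13) = 2.

2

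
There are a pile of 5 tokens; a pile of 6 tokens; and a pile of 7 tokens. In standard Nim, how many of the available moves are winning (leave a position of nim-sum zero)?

Compute the nim-sum pairwise:
5 ⊕ 6 = 3
3 ⊕ 7 = 4
The overall nim-sum is X = 4. A pile of size p has a winning move iff p XOR X < p (reduce it to p XOR X).
  5: 5 XOR 4 = 1 < 5 — winning move (to 1).
  6: 6 XOR 4 = 2 < 6 — winning move (to 2).
  7: 7 XOR 4 = 3 < 7 — winning move (to 3).
That gives 3 winning moves.

3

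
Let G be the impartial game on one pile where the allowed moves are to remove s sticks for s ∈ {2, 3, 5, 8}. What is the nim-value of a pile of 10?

3

Build the Grundy sequence with g(k) = mex{g(k−s) : s ∈ {2, 3, 5, 8}, s ≤ k}:
g(0) = mex{} = 0
g(1) = mex{} = 0
g(2) = mex{0} = 1
g(3) = mex{0} = 1
g(4) = mex{0,1} = 2
g(5) = mex{0,1} = 2
g(6) = mex{0,1,2} = 3
g(7) = mex{1,2} = 0
g(8) = mex{0,1,2,3} = 4
g(9) = mex{0,2,3} = 1
g(10) = mex{0,1,2,4} = 3
So g(10) = 3.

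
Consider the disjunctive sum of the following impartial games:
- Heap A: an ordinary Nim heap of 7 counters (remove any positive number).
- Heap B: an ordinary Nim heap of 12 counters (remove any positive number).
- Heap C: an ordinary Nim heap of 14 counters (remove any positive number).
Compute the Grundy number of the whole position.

5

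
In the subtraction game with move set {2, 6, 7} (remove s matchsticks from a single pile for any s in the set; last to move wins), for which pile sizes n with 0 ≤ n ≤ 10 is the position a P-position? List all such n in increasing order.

Grundy values for subtraction set {2, 6, 7}:
g(0) = mex{} = 0
g(1) = mex{} = 0
g(2) = mex{0} = 1
g(3) = mex{0} = 1
g(4) = mex{1} = 0
g(5) = mex{1} = 0
g(6) = mex{0} = 1
g(7) = mex{0} = 1
g(8) = mex{0,1} = 2
g(9) = mex{1} = 0
g(10) = mex{0,1,2} = 3
The P-positions (g = 0) in 0..10 are 0, 1, 4, 5, 9.

0, 1, 4, 5, 9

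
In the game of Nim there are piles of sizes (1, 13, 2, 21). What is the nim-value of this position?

27

In binary:
  00001  (1)
  01101  (13)
  00010  (2)
  10101  (21)
  -----
  11011  (27)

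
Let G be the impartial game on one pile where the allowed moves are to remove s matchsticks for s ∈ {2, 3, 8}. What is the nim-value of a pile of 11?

Grundy values for subtraction set {2, 3, 8}:
k:     0  1  2  3  4  5  6  7  8  9 10 11
g(k):  0  0  1  1  2  0  0  1  1  2  0  0
So g(11) = 0.

0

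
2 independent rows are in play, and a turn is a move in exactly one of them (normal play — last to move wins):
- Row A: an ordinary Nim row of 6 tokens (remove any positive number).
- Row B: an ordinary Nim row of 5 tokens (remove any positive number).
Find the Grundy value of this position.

Row A is a plain Nim row of size 6, so its Grundy value is 6.
Row B is a plain Nim row of size 5, so its Grundy value is 5.
By the Sprague-Grundy theorem, the Grundy value of a sum of independent games is the XOR of the component values.
Combined value = 6 ⊕ 5 = 3.

3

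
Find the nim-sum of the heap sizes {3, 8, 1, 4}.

Nim-sum: 3 ⊕ 8 ⊕ 1 ⊕ 4 = 14.

14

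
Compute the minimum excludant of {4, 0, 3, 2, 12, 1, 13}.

5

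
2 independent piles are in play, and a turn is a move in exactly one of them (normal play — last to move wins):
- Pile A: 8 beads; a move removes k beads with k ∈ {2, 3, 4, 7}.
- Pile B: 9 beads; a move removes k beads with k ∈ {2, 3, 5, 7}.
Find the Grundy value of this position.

1

Grundy values for pile A (subtraction set {2, 3, 4, 7}):
g(0) = mex{} = 0
g(1) = mex{} = 0
g(2) = mex{0} = 1
g(3) = mex{0} = 1
g(4) = mex{0,1} = 2
g(5) = mex{0,1} = 2
g(6) = mex{1,2} = 0
g(7) = mex{0,1,2} = 3
g(8) = mex{0,2} = 1
So g(8) = 1.
For pile B, compute g(0), g(1), … with moves {2, 3, 5, 7}:
k:     0  1  2  3  4  5  6  7  8  9
g(k):  0  0  1  1  2  2  3  3  4  0
So g(9) = 0.
By the Sprague-Grundy theorem, the Grundy value of a sum of independent games is the XOR of the component values.
Combined value = 1 ⊕ 0 = 1.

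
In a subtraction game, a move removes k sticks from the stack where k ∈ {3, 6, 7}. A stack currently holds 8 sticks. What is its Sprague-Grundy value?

Grundy values for subtraction set {3, 6, 7}:
g(0) = mex{} = 0
g(1) = mex{} = 0
g(2) = mex{} = 0
g(3) = mex{0} = 1
g(4) = mex{0} = 1
g(5) = mex{0} = 1
g(6) = mex{0,1} = 2
g(7) = mex{0,1} = 2
g(8) = mex{0,1} = 2
So g(8) = 2.

2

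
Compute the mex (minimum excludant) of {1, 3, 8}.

0

0 is not in the set, so the mex is 0.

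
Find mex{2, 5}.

0

0 is not in the set, so the mex is 0.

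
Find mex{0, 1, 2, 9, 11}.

3

The values 0, 1, 2 are all present; 3 is the first non-negative integer missing from the set.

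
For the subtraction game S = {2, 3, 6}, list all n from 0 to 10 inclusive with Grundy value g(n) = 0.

0, 1, 5, 9, 10

Compute g(0), g(1), … for moves {2, 3, 6}:
g(0) = mex{} = 0
g(1) = mex{} = 0
g(2) = mex{0} = 1
g(3) = mex{0} = 1
g(4) = mex{0,1} = 2
g(5) = mex{1} = 0
g(6) = mex{0,1,2} = 3
g(7) = mex{0,2} = 1
g(8) = mex{0,1,3} = 2
g(9) = mex{1,3} = 0
g(10) = mex{1,2} = 0
The P-positions (g = 0) in 0..10 are 0, 1, 5, 9, 10.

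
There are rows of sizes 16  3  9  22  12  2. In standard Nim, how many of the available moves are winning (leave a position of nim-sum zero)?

In binary:
  10000  (16)
  00011  (3)
  01001  (9)
  10110  (22)
  01100  (12)
  00010  (2)
  -----
  00010  (2)
The overall nim-sum is X = 2. A row of size p has a winning move iff p XOR X < p (reduce it to p XOR X).
  16: 16 XOR 2 = 18 ≥ 16 — no move.
  3: 3 XOR 2 = 1 < 3 — winning move (to 1).
  9: 9 XOR 2 = 11 ≥ 9 — no move.
  22: 22 XOR 2 = 20 < 22 — winning move (to 20).
  12: 12 XOR 2 = 14 ≥ 12 — no move.
  2: 2 XOR 2 = 0 < 2 — winning move (to 0).
That gives 3 winning moves.

3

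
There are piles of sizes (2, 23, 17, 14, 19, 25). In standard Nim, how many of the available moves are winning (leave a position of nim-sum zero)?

0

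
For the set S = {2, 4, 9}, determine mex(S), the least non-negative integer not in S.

0 is not in the set, so the mex is 0.

0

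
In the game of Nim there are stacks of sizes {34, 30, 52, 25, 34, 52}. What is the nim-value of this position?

Nim-sum: 34 XOR 30 XOR 52 XOR 25 XOR 34 XOR 52 = 7.

7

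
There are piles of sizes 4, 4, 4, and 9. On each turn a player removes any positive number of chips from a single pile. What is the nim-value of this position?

13

Nim-sum: 4 ⊕ 4 ⊕ 4 ⊕ 9 = 13.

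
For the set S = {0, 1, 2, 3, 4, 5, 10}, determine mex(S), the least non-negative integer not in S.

6

The values 0, 1, 2, 3, 4, 5 are all present; 6 is the first non-negative integer missing from the set.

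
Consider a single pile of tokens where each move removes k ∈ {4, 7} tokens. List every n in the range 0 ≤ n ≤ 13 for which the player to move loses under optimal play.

0, 1, 2, 3, 11, 12, 13

Compute g(0), g(1), … for moves {4, 7}:
g(0) = mex{} = 0
g(1) = mex{} = 0
g(2) = mex{} = 0
g(3) = mex{} = 0
g(4) = mex{0} = 1
g(5) = mex{0} = 1
g(6) = mex{0} = 1
g(7) = mex{0} = 1
g(8) = mex{0,1} = 2
g(9) = mex{0,1} = 2
g(10) = mex{0,1} = 2
g(11) = mex{1} = 0
g(12) = mex{1,2} = 0
g(13) = mex{1,2} = 0
The P-positions (g = 0) in 0..13 are 0, 1, 2, 3, 11, 12, 13.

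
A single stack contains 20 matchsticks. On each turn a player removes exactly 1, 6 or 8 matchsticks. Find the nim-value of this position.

2

Compute g(0), g(1), … for moves {1, 6, 8}:
k:     0  1  2  3  4  5  6  7  8  9 10 11 12 13 14 15 16 17 18 19 20
g(k):  0  1  0  1  0  1  2  0  1  0  1  0  1  2  0  1  0  1  0  1  2
So g(20) = 2.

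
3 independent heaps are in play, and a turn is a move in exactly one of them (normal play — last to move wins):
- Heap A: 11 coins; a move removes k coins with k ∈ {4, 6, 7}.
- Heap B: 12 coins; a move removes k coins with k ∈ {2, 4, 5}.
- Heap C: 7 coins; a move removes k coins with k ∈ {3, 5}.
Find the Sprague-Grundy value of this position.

0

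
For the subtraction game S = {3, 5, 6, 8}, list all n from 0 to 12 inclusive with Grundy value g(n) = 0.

Build the Grundy sequence with g(k) = mex{g(k−s) : s ∈ {3, 5, 6, 8}, s ≤ k}:
k:     0  1  2  3  4  5  6  7  8  9 10 11 12
g(k):  0  0  0  1  1  1  2  2  2  3  3  0  0
The P-positions (g = 0) in 0..12 are 0, 1, 2, 11, 12.

0, 1, 2, 11, 12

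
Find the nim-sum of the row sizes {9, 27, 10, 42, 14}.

60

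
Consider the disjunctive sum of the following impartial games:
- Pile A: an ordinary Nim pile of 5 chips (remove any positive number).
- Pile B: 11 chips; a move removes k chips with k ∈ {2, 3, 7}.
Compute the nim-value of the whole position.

5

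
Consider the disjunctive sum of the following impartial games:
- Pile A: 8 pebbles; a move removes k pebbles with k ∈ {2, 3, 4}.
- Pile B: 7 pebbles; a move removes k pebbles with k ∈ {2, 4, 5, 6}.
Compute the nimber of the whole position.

Grundy values for pile A (subtraction set {2, 3, 4}):
g(0) = mex{} = 0
g(1) = mex{} = 0
g(2) = mex{0} = 1
g(3) = mex{0} = 1
g(4) = mex{0,1} = 2
g(5) = mex{0,1} = 2
g(6) = mex{1,2} = 0
g(7) = mex{1,2} = 0
g(8) = mex{0,2} = 1
So g(8) = 1.
Build the Grundy sequence for pile B with g(k) = mex{g(k−s) : s ∈ {2, 4, 5, 6}, s ≤ k}:
g(0) = mex{} = 0
g(1) = mex{} = 0
g(2) = mex{0} = 1
g(3) = mex{0} = 1
g(4) = mex{0,1} = 2
g(5) = mex{0,1} = 2
g(6) = mex{0,1,2} = 3
g(7) = mex{0,1,2} = 3
So g(7) = 3.
The value of a disjunctive sum is the nim-sum of the parts.
Combined value = 1 ⊕ 3 = 2.

2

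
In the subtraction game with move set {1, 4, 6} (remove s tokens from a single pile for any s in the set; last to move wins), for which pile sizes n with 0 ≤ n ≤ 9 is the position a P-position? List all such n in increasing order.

0, 2, 5, 7

Build the Grundy sequence with g(k) = mex{g(k−s) : s ∈ {1, 4, 6}, s ≤ k}:
g(0) = mex{} = 0
g(1) = mex{0} = 1
g(2) = mex{1} = 0
g(3) = mex{0} = 1
g(4) = mex{0,1} = 2
g(5) = mex{1,2} = 0
g(6) = mex{0} = 1
g(7) = mex{1} = 0
g(8) = mex{0,2} = 1
g(9) = mex{0,1} = 2
The P-positions (g = 0) in 0..9 are 0, 2, 5, 7.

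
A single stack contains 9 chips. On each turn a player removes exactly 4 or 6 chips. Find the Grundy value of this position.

2

Grundy values for subtraction set {4, 6}:
k:     0  1  2  3  4  5  6  7  8  9
g(k):  0  0  0  0  1  1  1  1  2  2
So g(9) = 2.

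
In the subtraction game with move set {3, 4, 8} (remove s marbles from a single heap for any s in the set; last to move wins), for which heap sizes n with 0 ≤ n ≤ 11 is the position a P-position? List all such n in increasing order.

0, 1, 2, 7

Build the Grundy sequence with g(k) = mex{g(k−s) : s ∈ {3, 4, 8}, s ≤ k}:
g(0) = mex{} = 0
g(1) = mex{} = 0
g(2) = mex{} = 0
g(3) = mex{0} = 1
g(4) = mex{0} = 1
g(5) = mex{0} = 1
g(6) = mex{0,1} = 2
g(7) = mex{1} = 0
g(8) = mex{0,1} = 2
g(9) = mex{0,1,2} = 3
g(10) = mex{0,2} = 1
g(11) = mex{0,1,2} = 3
The P-positions (g = 0) in 0..11 are 0, 1, 2, 7.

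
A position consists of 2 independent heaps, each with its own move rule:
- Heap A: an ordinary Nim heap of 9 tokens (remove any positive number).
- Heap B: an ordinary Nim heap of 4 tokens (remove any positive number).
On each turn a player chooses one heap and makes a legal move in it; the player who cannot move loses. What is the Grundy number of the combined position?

13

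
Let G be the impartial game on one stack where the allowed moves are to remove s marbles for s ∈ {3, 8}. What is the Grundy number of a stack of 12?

0

Build the Grundy sequence with g(k) = mex{g(k−s) : s ∈ {3, 8}, s ≤ k}:
g(0) = mex{} = 0
g(1) = mex{} = 0
g(2) = mex{} = 0
g(3) = mex{0} = 1
g(4) = mex{0} = 1
g(5) = mex{0} = 1
g(6) = mex{1} = 0
g(7) = mex{1} = 0
g(8) = mex{0,1} = 2
g(9) = mex{0} = 1
g(10) = mex{0} = 1
g(11) = mex{1,2} = 0
g(12) = mex{1} = 0
So g(12) = 0.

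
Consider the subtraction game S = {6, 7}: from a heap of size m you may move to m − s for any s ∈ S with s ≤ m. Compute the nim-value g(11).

1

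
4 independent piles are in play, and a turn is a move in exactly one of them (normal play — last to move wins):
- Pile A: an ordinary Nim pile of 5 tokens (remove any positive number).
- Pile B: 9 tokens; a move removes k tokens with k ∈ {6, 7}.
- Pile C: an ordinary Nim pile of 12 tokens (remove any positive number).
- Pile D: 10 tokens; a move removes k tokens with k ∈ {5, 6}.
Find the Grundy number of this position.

10

Pile A is a plain Nim pile of size 5, so its Grundy value is 5.
Grundy values for pile B (subtraction set {6, 7}):
k:     0  1  2  3  4  5  6  7  8  9
g(k):  0  0  0  0  0  0  1  1  1  1
So g(9) = 1.
Pile C is a plain Nim pile of size 12, so its Grundy value is 12.
For pile D, compute g(0), g(1), … with moves {5, 6}:
g(0) = mex{} = 0
g(1) = mex{} = 0
g(2) = mex{} = 0
g(3) = mex{} = 0
g(4) = mex{} = 0
g(5) = mex{0} = 1
g(6) = mex{0} = 1
g(7) = mex{0} = 1
g(8) = mex{0} = 1
g(9) = mex{0} = 1
g(10) = mex{0,1} = 2
So g(10) = 2.
The value of a disjunctive sum is the nim-sum of the parts.
Combined value = 5 XOR 1 XOR 12 XOR 2 = 10.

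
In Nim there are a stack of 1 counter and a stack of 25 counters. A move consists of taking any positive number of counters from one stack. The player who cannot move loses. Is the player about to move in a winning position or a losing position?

Bitwise XOR of the heap sizes:
  00001  (1)
  11001  (25)
  -----
  11000  (24)
The nim-sum is 24 ≠ 0, so this is an N-position: the player to move can win.

Winning position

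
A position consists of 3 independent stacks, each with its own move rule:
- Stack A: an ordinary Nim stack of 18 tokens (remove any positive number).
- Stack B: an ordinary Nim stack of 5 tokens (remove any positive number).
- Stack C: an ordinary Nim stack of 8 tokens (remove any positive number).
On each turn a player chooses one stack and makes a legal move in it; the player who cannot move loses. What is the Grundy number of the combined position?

31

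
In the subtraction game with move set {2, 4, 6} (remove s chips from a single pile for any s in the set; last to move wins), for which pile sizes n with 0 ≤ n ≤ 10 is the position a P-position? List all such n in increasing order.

0, 1, 8, 9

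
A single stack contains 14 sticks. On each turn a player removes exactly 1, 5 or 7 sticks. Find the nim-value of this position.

0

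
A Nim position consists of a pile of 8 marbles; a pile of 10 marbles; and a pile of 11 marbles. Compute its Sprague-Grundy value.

Nim-sum: 8 ⊕ 10 ⊕ 11 = 9.

9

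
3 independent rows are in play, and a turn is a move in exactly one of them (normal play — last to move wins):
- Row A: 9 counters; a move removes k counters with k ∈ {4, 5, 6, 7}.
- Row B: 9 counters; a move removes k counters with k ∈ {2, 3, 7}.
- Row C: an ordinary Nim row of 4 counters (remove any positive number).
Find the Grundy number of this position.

Grundy values for row A (subtraction set {4, 5, 6, 7}):
k:     0  1  2  3  4  5  6  7  8  9
g(k):  0  0  0  0  1  1  1  1  2  2
So g(9) = 2.
Grundy values for row B (subtraction set {2, 3, 7}):
k:     0  1  2  3  4  5  6  7  8  9
g(k):  0  0  1  1  2  0  0  1  1  2
So g(9) = 2.
Row C is a plain Nim row of size 4, so its Grundy value is 4.
The value of a disjunctive sum is the nim-sum of the parts.
Combined value = 2 XOR 2 XOR 4 = 4.

4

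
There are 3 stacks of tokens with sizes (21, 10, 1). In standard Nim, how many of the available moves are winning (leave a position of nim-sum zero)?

Nim-sum: 21 ^ 10 ^ 1 = 30.
The overall nim-sum is X = 30. A stack of size p has a winning move iff p XOR X < p (reduce it to p XOR X).
  21: 21 XOR 30 = 11 < 21 — winning move (to 11).
  10: 10 XOR 30 = 20 ≥ 10 — no move.
  1: 1 XOR 30 = 31 ≥ 1 — no move.
That gives 1 winning move.

1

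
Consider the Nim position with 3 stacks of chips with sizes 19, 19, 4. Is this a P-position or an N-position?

Nim-sum: 19 ^ 19 ^ 4 = 4.
The nim-sum is 4 ≠ 0, so this is an N-position: the player to move can win.

N-position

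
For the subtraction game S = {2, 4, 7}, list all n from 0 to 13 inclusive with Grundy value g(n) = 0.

0, 1, 6, 9, 12

Build the Grundy sequence with g(k) = mex{g(k−s) : s ∈ {2, 4, 7}, s ≤ k}:
g(0) = mex{} = 0
g(1) = mex{} = 0
g(2) = mex{0} = 1
g(3) = mex{0} = 1
g(4) = mex{0,1} = 2
g(5) = mex{0,1} = 2
g(6) = mex{1,2} = 0
g(7) = mex{0,1,2} = 3
g(8) = mex{0,2} = 1
g(9) = mex{1,2,3} = 0
g(10) = mex{0,1} = 2
g(11) = mex{0,2,3} = 1
g(12) = mex{1,2} = 0
g(13) = mex{0,1} = 2
The P-positions (g = 0) in 0..13 are 0, 1, 6, 9, 12.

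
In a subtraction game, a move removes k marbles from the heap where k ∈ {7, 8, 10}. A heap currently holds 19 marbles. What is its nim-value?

Grundy values for subtraction set {7, 8, 10}:
k:     0  1  2  3  4  5  6  7  8  9 10 11 12 13 14 15 16 17 18 19
g(k):  0  0  0  0  0  0  0  1  1  1  1  1  1  1  2  2  2  0  0  0
So g(19) = 0.

0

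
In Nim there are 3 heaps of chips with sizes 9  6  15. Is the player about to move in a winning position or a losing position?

Compute the nim-sum pairwise:
9 ^ 6 = 15
15 ^ 15 = 0
The nim-sum is 0, so this is a P-position: the player to move is in a losing position under optimal play.

Losing position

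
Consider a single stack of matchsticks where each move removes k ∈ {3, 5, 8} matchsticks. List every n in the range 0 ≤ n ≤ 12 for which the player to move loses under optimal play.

0, 1, 2, 11, 12

Compute g(0), g(1), … for moves {3, 5, 8}:
k:     0  1  2  3  4  5  6  7  8  9 10 11 12
g(k):  0  0  0  1  1  1  2  2  2  3  3  0  0
The P-positions (g = 0) in 0..12 are 0, 1, 2, 11, 12.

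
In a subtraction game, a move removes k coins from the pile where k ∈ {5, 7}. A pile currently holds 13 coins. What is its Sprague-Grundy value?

Compute g(0), g(1), … for moves {5, 7}:
g(0) = mex{} = 0
g(1) = mex{} = 0
g(2) = mex{} = 0
g(3) = mex{} = 0
g(4) = mex{} = 0
g(5) = mex{0} = 1
g(6) = mex{0} = 1
g(7) = mex{0} = 1
g(8) = mex{0} = 1
g(9) = mex{0} = 1
g(10) = mex{0,1} = 2
g(11) = mex{0,1} = 2
g(12) = mex{1} = 0
g(13) = mex{1} = 0
So g(13) = 0.

0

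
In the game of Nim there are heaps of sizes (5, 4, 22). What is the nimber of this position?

Nim-sum: 5 XOR 4 XOR 22 = 23.

23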